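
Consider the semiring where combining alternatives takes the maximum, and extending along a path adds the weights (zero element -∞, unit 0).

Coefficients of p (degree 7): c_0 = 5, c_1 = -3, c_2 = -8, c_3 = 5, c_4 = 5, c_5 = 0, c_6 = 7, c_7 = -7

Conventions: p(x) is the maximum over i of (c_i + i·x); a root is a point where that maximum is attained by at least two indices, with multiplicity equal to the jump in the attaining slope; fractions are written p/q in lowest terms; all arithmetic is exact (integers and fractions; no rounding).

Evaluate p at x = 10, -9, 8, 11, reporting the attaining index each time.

p(10) = max(5+0·10=5, -3+1·10=7, -8+2·10=12, 5+3·10=35, 5+4·10=45, 0+5·10=50, 7+6·10=67, -7+7·10=63) = 67 (attained by i=6)
p(-9) = max(5+0·(-9)=5, -3+1·(-9)=-12, -8+2·(-9)=-26, 5+3·(-9)=-22, 5+4·(-9)=-31, 0+5·(-9)=-45, 7+6·(-9)=-47, -7+7·(-9)=-70) = 5 (attained by i=0)
p(8) = max(5+0·8=5, -3+1·8=5, -8+2·8=8, 5+3·8=29, 5+4·8=37, 0+5·8=40, 7+6·8=55, -7+7·8=49) = 55 (attained by i=6)
p(11) = max(5+0·11=5, -3+1·11=8, -8+2·11=14, 5+3·11=38, 5+4·11=49, 0+5·11=55, 7+6·11=73, -7+7·11=70) = 73 (attained by i=6)
Answer: p(10) = 67; p(-9) = 5; p(8) = 55; p(11) = 73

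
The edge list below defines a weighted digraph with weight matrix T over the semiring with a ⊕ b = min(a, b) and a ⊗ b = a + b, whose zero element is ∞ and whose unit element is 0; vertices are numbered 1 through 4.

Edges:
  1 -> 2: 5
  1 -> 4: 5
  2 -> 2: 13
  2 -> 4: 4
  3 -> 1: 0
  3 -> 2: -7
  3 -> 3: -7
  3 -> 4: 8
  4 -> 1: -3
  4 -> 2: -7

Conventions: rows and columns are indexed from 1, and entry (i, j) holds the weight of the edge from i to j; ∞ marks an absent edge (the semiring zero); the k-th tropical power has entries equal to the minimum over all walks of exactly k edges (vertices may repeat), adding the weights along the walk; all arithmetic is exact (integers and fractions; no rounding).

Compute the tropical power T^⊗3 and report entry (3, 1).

T^⊗2:
  [2, -2, ∞, 9]
  [1, -3, ∞, 17]
  [-7, -14, -14, -3]
  [∞, 2, ∞, -3]
T^⊗3:
  [6, 2, ∞, 2]
  [14, 6, ∞, 1]
  [-14, -21, -21, -10]
  [-6, -10, ∞, 6]
Key observation: the optimum is the walk 3->3->3->1, with weight (-7) + (-7) + 0 = -14.
Optimal value attained by: walk 3->3->3->1.
Answer: (T^⊗3)[3][1] = -14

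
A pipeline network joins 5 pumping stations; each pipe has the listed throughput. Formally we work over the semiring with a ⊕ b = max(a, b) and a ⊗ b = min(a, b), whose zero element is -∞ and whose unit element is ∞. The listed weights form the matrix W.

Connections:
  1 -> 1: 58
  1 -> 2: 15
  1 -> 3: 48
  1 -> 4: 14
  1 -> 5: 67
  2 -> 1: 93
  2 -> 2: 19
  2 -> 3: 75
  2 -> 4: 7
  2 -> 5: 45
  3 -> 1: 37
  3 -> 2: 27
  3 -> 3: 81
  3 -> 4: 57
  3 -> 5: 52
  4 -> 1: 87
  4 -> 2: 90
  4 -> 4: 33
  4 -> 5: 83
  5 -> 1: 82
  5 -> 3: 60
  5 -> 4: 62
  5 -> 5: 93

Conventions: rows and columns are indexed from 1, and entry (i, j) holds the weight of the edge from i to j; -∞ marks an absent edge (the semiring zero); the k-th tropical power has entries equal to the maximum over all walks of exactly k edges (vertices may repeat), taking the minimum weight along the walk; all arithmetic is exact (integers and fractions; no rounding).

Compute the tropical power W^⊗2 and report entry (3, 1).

W^⊗2:
  [67, 27, 60, 62, 67]
  [58, 27, 75, 57, 67]
  [57, 57, 81, 57, 57]
  [90, 33, 75, 62, 83]
  [82, 62, 60, 62, 93]
Key observation: the optimum is the walk 3->4->1, with weight 57 min 87 = 57.
Optimal value attained by: walk 3->4->1.
Answer: (W^⊗2)[3][1] = 57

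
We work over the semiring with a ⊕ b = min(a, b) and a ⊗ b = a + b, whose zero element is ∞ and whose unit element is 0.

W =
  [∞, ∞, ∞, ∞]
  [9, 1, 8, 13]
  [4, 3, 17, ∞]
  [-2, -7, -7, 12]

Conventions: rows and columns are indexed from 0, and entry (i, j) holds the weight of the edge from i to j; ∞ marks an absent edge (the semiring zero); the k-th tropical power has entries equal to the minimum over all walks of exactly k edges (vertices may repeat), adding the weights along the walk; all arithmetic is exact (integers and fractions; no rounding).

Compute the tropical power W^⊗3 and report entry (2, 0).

W^⊗2:
  [∞, ∞, ∞, ∞]
  [10, 2, 6, 14]
  [12, 4, 11, 16]
  [-3, -6, 1, 6]
W^⊗3:
  [∞, ∞, ∞, ∞]
  [10, 3, 7, 15]
  [13, 5, 9, 17]
  [3, -5, -1, 7]
Key observation: the optimum is the walk 2->1->1->0, with weight 3 + 1 + 9 = 13.
Optimal value attained by: walk 2->1->1->0.
Answer: (W^⊗3)[2][0] = 13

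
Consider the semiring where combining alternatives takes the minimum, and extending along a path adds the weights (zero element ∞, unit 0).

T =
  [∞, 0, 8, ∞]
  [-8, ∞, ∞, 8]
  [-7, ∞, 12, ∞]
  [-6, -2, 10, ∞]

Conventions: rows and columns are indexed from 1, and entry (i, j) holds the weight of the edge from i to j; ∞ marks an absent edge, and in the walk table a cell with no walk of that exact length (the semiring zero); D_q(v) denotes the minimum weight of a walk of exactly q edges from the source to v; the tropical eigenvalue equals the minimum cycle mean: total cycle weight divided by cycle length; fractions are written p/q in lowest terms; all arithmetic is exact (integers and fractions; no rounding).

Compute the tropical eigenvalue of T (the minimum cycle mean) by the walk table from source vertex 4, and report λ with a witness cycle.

q=0: [∞, ∞, ∞, 0]
q=1: [-6, -2, 10, ∞]
q=2: [-10, -6, 2, 6]
q=3: [-14, -10, -2, 2]
q=4: [-18, -14, -6, -2]
Optimal cycle mean attained by: cycle 1->2->1, total 0 + (-8), length 2.
Answer: λ = -4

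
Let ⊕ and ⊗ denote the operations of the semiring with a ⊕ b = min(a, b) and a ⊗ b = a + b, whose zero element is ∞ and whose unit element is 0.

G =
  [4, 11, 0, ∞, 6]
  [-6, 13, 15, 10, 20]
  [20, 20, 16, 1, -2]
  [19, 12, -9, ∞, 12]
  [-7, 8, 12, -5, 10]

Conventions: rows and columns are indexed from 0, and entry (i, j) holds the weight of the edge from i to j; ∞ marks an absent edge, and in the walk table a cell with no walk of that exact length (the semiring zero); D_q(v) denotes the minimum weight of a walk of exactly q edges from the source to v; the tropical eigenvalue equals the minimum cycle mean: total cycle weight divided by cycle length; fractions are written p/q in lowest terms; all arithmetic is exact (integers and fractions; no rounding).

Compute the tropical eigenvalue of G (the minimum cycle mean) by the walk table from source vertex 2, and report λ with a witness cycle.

q=0: [∞, ∞, 0, ∞, ∞]
q=1: [20, 20, 16, 1, -2]
q=2: [-9, 6, -8, -7, 8]
q=3: [-5, 2, -16, -7, -10]
q=4: [-17, -2, -16, -15, -18]
q=5: [-25, -10, -24, -23, -18]
Optimal cycle mean attained by: cycle 2->4->3->2, total (-2) + (-5) + (-9), length 3.
Answer: λ = -16/3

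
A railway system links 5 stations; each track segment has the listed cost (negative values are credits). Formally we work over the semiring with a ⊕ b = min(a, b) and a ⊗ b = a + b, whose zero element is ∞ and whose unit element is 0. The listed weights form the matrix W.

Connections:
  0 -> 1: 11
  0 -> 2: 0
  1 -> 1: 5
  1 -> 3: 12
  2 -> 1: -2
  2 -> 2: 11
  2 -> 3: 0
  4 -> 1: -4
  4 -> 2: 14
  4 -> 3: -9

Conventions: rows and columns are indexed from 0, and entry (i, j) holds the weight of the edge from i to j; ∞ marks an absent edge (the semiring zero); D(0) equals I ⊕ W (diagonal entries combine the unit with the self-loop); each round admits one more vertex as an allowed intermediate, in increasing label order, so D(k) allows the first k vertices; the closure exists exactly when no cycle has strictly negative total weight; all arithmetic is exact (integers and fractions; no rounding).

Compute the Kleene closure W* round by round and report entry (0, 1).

D(0):
  [0, 11, 0, ∞, ∞]
  [∞, 0, ∞, 12, ∞]
  [∞, -2, 0, 0, ∞]
  [∞, ∞, ∞, 0, ∞]
  [∞, -4, 14, -9, 0]
D(1):
  [0, 11, 0, ∞, ∞]
  [∞, 0, ∞, 12, ∞]
  [∞, -2, 0, 0, ∞]
  [∞, ∞, ∞, 0, ∞]
  [∞, -4, 14, -9, 0]
D(2):
  [0, 11, 0, 23, ∞]
  [∞, 0, ∞, 12, ∞]
  [∞, -2, 0, 0, ∞]
  [∞, ∞, ∞, 0, ∞]
  [∞, -4, 14, -9, 0]
D(3):
  [0, -2, 0, 0, ∞]
  [∞, 0, ∞, 12, ∞]
  [∞, -2, 0, 0, ∞]
  [∞, ∞, ∞, 0, ∞]
  [∞, -4, 14, -9, 0]
D(4):
  [0, -2, 0, 0, ∞]
  [∞, 0, ∞, 12, ∞]
  [∞, -2, 0, 0, ∞]
  [∞, ∞, ∞, 0, ∞]
  [∞, -4, 14, -9, 0]
D(5):
  [0, -2, 0, 0, ∞]
  [∞, 0, ∞, 12, ∞]
  [∞, -2, 0, 0, ∞]
  [∞, ∞, ∞, 0, ∞]
  [∞, -4, 14, -9, 0]
Answer: W*[0][1] = -2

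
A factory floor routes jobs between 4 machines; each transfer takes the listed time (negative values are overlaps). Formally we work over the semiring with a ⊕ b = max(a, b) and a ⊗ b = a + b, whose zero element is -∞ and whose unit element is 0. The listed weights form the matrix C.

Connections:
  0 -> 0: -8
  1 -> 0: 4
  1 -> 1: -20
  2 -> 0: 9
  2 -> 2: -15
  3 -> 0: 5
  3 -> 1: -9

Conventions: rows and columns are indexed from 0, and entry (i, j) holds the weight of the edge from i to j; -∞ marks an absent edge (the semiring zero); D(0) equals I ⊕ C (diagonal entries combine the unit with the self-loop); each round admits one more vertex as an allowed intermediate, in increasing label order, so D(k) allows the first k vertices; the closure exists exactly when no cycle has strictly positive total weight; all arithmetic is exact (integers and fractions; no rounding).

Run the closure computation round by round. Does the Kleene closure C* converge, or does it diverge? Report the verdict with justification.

D(0):
  [0, -∞, -∞, -∞]
  [4, 0, -∞, -∞]
  [9, -∞, 0, -∞]
  [5, -9, -∞, 0]
D(1):
  [0, -∞, -∞, -∞]
  [4, 0, -∞, -∞]
  [9, -∞, 0, -∞]
  [5, -9, -∞, 0]
D(2):
  [0, -∞, -∞, -∞]
  [4, 0, -∞, -∞]
  [9, -∞, 0, -∞]
  [5, -9, -∞, 0]
D(3):
  [0, -∞, -∞, -∞]
  [4, 0, -∞, -∞]
  [9, -∞, 0, -∞]
  [5, -9, -∞, 0]
D(4):
  [0, -∞, -∞, -∞]
  [4, 0, -∞, -∞]
  [9, -∞, 0, -∞]
  [5, -9, -∞, 0]
Key observation: every diagonal entry stays at the unit through all rounds, so no improving cycle exists.
Answer: CONVERGES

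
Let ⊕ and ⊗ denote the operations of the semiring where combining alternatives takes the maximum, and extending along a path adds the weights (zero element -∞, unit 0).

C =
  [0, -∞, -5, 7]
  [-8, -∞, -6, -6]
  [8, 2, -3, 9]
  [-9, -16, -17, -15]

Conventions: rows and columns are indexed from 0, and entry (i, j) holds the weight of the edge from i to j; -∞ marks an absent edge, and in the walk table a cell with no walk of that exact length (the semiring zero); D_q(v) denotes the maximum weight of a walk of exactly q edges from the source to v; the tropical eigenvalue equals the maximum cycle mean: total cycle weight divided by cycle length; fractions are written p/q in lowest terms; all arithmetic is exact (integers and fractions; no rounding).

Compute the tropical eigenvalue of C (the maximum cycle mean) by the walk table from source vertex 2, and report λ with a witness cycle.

q=0: [-∞, -∞, 0, -∞]
q=1: [8, 2, -3, 9]
q=2: [8, -1, 3, 15]
q=3: [11, 5, 3, 15]
q=4: [11, 5, 6, 18]
Optimal cycle mean attained by: cycle 0->2->0, total (-5) + 8, length 2.
Answer: λ = 3/2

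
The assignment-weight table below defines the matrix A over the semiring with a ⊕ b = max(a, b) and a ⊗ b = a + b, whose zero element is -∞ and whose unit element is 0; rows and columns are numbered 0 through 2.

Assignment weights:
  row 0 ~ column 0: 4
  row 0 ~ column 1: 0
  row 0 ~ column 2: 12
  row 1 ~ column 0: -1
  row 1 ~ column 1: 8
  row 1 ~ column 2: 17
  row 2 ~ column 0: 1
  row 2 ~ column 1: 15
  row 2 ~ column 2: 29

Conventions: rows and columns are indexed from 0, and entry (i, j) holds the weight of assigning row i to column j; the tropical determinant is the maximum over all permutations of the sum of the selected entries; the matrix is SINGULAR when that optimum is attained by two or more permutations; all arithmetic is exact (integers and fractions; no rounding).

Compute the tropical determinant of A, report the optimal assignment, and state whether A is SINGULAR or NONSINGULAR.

σ = (0, 1, 2): 4 + 8 + 29 = 41
σ = (0, 2, 1): 4 + 17 + 15 = 36
σ = (1, 0, 2): 0 + (-1) + 29 = 28
σ = (1, 2, 0): 0 + 17 + 1 = 18
σ = (2, 0, 1): 12 + (-1) + 15 = 26
σ = (2, 1, 0): 12 + 8 + 1 = 21
Optimal value attained by: σ = (0, 1, 2).
Answer: det⊕(A) = 41; verdict: NONSINGULAR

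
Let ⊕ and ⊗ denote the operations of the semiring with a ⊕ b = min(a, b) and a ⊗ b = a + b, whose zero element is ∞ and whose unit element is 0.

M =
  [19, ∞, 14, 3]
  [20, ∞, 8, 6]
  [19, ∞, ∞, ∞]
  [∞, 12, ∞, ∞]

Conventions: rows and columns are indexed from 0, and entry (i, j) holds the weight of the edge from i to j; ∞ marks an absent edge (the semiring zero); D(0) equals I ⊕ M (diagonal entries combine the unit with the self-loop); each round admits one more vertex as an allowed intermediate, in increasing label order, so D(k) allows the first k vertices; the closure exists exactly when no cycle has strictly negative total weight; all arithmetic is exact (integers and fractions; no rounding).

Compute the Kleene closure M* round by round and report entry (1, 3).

D(0):
  [0, ∞, 14, 3]
  [20, 0, 8, 6]
  [19, ∞, 0, ∞]
  [∞, 12, ∞, 0]
D(1):
  [0, ∞, 14, 3]
  [20, 0, 8, 6]
  [19, ∞, 0, 22]
  [∞, 12, ∞, 0]
D(2):
  [0, ∞, 14, 3]
  [20, 0, 8, 6]
  [19, ∞, 0, 22]
  [32, 12, 20, 0]
D(3):
  [0, ∞, 14, 3]
  [20, 0, 8, 6]
  [19, ∞, 0, 22]
  [32, 12, 20, 0]
D(4):
  [0, 15, 14, 3]
  [20, 0, 8, 6]
  [19, 34, 0, 22]
  [32, 12, 20, 0]
Answer: M*[1][3] = 6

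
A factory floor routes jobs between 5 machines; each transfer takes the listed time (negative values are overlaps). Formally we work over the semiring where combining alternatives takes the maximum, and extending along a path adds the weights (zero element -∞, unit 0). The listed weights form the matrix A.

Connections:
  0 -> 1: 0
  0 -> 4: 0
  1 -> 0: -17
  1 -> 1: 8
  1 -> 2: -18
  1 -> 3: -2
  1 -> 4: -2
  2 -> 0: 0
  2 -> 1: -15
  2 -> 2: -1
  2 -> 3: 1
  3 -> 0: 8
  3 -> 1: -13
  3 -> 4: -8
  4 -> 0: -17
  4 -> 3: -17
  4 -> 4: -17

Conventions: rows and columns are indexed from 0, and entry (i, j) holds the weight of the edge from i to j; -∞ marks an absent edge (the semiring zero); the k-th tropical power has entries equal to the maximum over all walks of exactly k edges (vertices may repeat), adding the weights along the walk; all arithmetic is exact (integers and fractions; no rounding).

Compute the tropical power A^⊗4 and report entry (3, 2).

A^⊗2:
  [-17, 8, -18, -2, -2]
  [6, 16, -10, 6, 6]
  [9, 0, -2, 0, 0]
  [-25, 8, -31, -15, 8]
  [-9, -17, -∞, -34, -17]
A^⊗3:
  [6, 16, -10, 6, 6]
  [14, 24, -2, 14, 14]
  [8, 9, -3, -1, 9]
  [-7, 16, -10, 6, 6]
  [-26, -9, -35, -19, -9]
A^⊗4:
  [14, 24, -2, 14, 14]
  [22, 32, 6, 22, 22]
  [7, 17, -4, 7, 8]
  [14, 24, -2, 14, 14]
  [-11, -1, -27, -11, -11]
Key observation: the optimum is the walk 3->0->1->1->2, with weight 8 + 0 + 8 + (-18) = -2.
Optimal value attained by: walk 3->0->1->1->2.
Answer: (A^⊗4)[3][2] = -2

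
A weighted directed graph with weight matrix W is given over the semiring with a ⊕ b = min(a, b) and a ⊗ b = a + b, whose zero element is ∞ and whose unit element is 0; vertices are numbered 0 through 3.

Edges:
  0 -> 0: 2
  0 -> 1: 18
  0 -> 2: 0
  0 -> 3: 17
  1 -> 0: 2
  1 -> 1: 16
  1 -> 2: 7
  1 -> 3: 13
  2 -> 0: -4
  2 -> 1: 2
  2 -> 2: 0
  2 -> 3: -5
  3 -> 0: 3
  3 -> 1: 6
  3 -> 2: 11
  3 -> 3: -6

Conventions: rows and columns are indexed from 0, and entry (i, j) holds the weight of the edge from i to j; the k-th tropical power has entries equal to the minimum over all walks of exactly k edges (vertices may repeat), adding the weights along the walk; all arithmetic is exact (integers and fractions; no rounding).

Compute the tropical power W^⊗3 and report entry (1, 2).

W^⊗2:
  [-4, 2, 0, -5]
  [3, 9, 2, 2]
  [-4, 1, -4, -11]
  [-3, 0, 3, -12]
W^⊗3:
  [-4, 1, -4, -11]
  [-2, 4, 2, -4]
  [-8, -5, -4, -17]
  [-9, -6, -3, -18]
Key observation: the optimum is the walk 1->0->2->2, with weight 2 + 0 + 0 = 2.
Optimal value attained by: walk 1->0->2->2.
Answer: (W^⊗3)[1][2] = 2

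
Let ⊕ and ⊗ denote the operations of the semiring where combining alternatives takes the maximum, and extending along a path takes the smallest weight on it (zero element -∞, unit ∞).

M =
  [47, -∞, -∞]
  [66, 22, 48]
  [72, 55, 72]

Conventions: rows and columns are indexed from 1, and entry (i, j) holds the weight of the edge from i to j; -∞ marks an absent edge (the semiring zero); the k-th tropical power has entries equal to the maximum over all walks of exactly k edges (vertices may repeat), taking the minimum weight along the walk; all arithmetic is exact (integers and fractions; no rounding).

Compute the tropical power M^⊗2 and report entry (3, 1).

M^⊗2:
  [47, -∞, -∞]
  [48, 48, 48]
  [72, 55, 72]
Key observation: the optimum is the walk 3->3->1, with weight 72 min 72 = 72.
Optimal value attained by: walk 3->3->1.
Answer: (M^⊗2)[3][1] = 72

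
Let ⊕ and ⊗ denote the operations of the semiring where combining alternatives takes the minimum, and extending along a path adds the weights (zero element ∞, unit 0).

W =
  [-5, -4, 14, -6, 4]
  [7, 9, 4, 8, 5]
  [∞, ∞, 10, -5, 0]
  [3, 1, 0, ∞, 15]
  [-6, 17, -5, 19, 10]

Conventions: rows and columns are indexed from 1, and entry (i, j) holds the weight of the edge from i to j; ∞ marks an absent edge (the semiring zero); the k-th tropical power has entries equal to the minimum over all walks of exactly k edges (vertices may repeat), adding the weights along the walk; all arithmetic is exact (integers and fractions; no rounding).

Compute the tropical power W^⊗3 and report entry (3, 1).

W^⊗2:
  [-10, -9, -6, -11, -1]
  [-1, 3, 0, -1, 4]
  [-6, -4, -5, 5, 10]
  [-2, -1, 5, -5, 0]
  [-11, -10, 5, -12, -5]
W^⊗3:
  [-15, -14, -11, -16, -6]
  [-6, -5, -1, -7, 0]
  [-11, -10, 0, -12, -5]
  [-7, -6, -5, -8, 2]
  [-16, -15, -12, -17, -7]
Key observation: the optimum is the walk 3->5->1->1, with weight 0 + (-6) + (-5) = -11.
Optimal value attained by: walk 3->5->1->1.
Answer: (W^⊗3)[3][1] = -11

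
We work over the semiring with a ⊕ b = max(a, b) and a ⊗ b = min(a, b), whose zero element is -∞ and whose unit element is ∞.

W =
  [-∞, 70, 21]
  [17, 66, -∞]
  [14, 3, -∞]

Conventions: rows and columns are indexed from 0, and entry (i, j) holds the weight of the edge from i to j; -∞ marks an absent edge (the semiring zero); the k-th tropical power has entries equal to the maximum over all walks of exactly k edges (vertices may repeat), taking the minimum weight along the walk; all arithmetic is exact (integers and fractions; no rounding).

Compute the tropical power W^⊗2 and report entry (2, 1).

W^⊗2:
  [17, 66, -∞]
  [17, 66, 17]
  [3, 14, 14]
Key observation: the optimum is the walk 2->0->1, with weight 14 min 70 = 14.
Optimal value attained by: walk 2->0->1.
Answer: (W^⊗2)[2][1] = 14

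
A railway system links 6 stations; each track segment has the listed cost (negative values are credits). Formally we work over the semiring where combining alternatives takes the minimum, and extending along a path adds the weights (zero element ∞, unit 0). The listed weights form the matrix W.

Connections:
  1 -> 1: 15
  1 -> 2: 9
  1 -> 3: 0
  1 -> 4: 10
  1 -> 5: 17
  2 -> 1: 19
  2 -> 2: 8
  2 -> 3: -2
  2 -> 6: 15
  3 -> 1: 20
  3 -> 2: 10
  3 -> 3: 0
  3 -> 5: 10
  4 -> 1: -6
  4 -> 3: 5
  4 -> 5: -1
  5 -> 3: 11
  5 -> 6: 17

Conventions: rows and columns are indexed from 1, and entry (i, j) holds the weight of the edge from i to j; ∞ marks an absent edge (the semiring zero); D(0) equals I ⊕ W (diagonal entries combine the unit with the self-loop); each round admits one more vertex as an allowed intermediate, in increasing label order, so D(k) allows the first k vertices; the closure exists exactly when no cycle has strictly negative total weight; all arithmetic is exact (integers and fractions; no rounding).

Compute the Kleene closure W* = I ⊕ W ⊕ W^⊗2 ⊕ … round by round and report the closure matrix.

D(0):
  [0, 9, 0, 10, 17, ∞]
  [19, 0, -2, ∞, ∞, 15]
  [20, 10, 0, ∞, 10, ∞]
  [-6, ∞, 5, 0, -1, ∞]
  [∞, ∞, 11, ∞, 0, 17]
  [∞, ∞, ∞, ∞, ∞, 0]
D(1):
  [0, 9, 0, 10, 17, ∞]
  [19, 0, -2, 29, 36, 15]
  [20, 10, 0, 30, 10, ∞]
  [-6, 3, -6, 0, -1, ∞]
  [∞, ∞, 11, ∞, 0, 17]
  [∞, ∞, ∞, ∞, ∞, 0]
D(2):
  [0, 9, 0, 10, 17, 24]
  [19, 0, -2, 29, 36, 15]
  [20, 10, 0, 30, 10, 25]
  [-6, 3, -6, 0, -1, 18]
  [∞, ∞, 11, ∞, 0, 17]
  [∞, ∞, ∞, ∞, ∞, 0]
D(3):
  [0, 9, 0, 10, 10, 24]
  [18, 0, -2, 28, 8, 15]
  [20, 10, 0, 30, 10, 25]
  [-6, 3, -6, 0, -1, 18]
  [31, 21, 11, 41, 0, 17]
  [∞, ∞, ∞, ∞, ∞, 0]
D(4):
  [0, 9, 0, 10, 9, 24]
  [18, 0, -2, 28, 8, 15]
  [20, 10, 0, 30, 10, 25]
  [-6, 3, -6, 0, -1, 18]
  [31, 21, 11, 41, 0, 17]
  [∞, ∞, ∞, ∞, ∞, 0]
D(5):
  [0, 9, 0, 10, 9, 24]
  [18, 0, -2, 28, 8, 15]
  [20, 10, 0, 30, 10, 25]
  [-6, 3, -6, 0, -1, 16]
  [31, 21, 11, 41, 0, 17]
  [∞, ∞, ∞, ∞, ∞, 0]
D(6):
  [0, 9, 0, 10, 9, 24]
  [18, 0, -2, 28, 8, 15]
  [20, 10, 0, 30, 10, 25]
  [-6, 3, -6, 0, -1, 16]
  [31, 21, 11, 41, 0, 17]
  [∞, ∞, ∞, ∞, ∞, 0]
Answer: W* = [[0, 9, 0, 10, 9, 24], [18, 0, -2, 28, 8, 15], [20, 10, 0, 30, 10, 25], [-6, 3, -6, 0, -1, 16], [31, 21, 11, 41, 0, 17], [∞, ∞, ∞, ∞, ∞, 0]]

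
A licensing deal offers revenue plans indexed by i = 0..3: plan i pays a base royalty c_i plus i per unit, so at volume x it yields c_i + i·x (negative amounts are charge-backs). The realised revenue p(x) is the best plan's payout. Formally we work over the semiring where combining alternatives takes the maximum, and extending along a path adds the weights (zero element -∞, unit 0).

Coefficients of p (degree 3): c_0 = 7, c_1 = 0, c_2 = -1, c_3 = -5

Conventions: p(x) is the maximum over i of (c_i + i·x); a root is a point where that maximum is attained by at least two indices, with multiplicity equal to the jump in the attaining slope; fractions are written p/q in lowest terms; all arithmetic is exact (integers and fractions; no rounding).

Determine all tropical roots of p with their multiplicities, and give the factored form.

hull edge (i=0, c=7) to (i=3, c=-5): slope -4, span 3
Factored form: p(x) = -5 ⊗ (x ⊕ 4) ⊗ (x ⊕ 4) ⊗ (x ⊕ 4)
Answer: roots = 4 (mult 3)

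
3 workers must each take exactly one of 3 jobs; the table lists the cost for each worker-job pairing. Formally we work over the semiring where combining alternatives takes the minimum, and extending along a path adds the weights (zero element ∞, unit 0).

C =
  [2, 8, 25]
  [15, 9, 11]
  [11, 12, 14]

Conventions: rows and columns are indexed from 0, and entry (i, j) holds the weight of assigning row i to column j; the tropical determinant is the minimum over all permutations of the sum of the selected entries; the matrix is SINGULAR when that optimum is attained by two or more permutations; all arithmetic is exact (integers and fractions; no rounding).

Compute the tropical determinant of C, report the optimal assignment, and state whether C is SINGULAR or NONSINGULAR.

σ = (0, 1, 2): 2 + 9 + 14 = 25
σ = (0, 2, 1): 2 + 11 + 12 = 25
σ = (1, 0, 2): 8 + 15 + 14 = 37
σ = (1, 2, 0): 8 + 11 + 11 = 30
σ = (2, 0, 1): 25 + 15 + 12 = 52
σ = (2, 1, 0): 25 + 9 + 11 = 45
Optimal value attained by: σ = (0, 1, 2).
Answer: det⊕(C) = 25; verdict: SINGULAR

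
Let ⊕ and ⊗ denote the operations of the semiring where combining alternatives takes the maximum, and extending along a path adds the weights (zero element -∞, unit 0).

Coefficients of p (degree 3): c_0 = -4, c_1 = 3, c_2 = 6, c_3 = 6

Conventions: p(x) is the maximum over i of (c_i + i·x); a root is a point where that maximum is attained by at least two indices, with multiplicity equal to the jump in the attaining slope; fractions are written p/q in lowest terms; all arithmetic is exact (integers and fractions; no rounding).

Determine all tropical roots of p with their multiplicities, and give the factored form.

hull edge (i=0, c=-4) to (i=1, c=3): slope 7, span 1
hull edge (i=1, c=3) to (i=2, c=6): slope 3, span 1
hull edge (i=2, c=6) to (i=3, c=6): slope 0, span 1
Factored form: p(x) = 6 ⊗ (x ⊕ (-7)) ⊗ (x ⊕ (-3)) ⊗ (x ⊕ 0)
Answer: roots = -7 (mult 1), -3 (mult 1), 0 (mult 1)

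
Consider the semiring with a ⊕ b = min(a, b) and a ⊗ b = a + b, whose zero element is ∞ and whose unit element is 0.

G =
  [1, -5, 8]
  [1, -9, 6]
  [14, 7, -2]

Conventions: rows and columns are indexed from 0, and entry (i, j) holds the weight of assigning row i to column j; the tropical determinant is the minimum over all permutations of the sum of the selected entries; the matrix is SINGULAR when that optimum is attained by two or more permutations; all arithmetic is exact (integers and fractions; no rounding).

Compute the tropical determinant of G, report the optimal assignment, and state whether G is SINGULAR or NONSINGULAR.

σ = (0, 1, 2): 1 + (-9) + (-2) = -10
σ = (0, 2, 1): 1 + 6 + 7 = 14
σ = (1, 0, 2): (-5) + 1 + (-2) = -6
σ = (1, 2, 0): (-5) + 6 + 14 = 15
σ = (2, 0, 1): 8 + 1 + 7 = 16
σ = (2, 1, 0): 8 + (-9) + 14 = 13
Optimal value attained by: σ = (0, 1, 2).
Answer: det⊕(G) = -10; verdict: NONSINGULAR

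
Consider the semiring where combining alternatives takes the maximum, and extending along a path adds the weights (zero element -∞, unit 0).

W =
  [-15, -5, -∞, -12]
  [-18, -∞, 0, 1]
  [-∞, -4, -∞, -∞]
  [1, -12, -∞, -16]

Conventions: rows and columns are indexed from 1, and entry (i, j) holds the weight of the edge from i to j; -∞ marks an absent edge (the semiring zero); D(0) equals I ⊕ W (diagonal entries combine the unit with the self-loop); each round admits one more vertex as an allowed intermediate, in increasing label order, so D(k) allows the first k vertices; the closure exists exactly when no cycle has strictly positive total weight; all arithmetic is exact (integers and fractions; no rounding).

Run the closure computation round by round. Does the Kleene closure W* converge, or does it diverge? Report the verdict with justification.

D(0):
  [0, -5, -∞, -12]
  [-18, 0, 0, 1]
  [-∞, -4, 0, -∞]
  [1, -12, -∞, 0]
D(1):
  [0, -5, -∞, -12]
  [-18, 0, 0, 1]
  [-∞, -4, 0, -∞]
  [1, -4, -∞, 0]
D(2):
  [0, -5, -5, -4]
  [-18, 0, 0, 1]
  [-22, -4, 0, -3]
  [1, -4, -4, 0]
D(3):
  [0, -5, -5, -4]
  [-18, 0, 0, 1]
  [-22, -4, 0, -3]
  [1, -4, -4, 0]
D(4):
  [0, -5, -5, -4]
  [2, 0, 0, 1]
  [-2, -4, 0, -3]
  [1, -4, -4, 0]
Key observation: every diagonal entry stays at the unit through all rounds, so no improving cycle exists.
Answer: CONVERGES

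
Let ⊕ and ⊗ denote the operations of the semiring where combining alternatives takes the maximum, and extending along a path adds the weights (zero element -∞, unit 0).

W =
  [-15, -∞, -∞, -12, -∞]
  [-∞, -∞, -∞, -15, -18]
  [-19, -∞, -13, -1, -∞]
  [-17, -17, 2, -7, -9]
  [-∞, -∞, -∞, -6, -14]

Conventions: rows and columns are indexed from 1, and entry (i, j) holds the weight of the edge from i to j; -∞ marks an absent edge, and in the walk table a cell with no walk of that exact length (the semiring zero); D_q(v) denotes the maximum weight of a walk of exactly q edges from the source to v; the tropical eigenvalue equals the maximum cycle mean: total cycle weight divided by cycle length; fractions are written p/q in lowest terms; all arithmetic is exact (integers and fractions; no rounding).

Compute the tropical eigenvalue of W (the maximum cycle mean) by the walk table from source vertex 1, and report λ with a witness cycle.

q=0: [0, -∞, -∞, -∞, -∞]
q=1: [-15, -∞, -∞, -12, -∞]
q=2: [-29, -29, -10, -19, -21]
q=3: [-29, -36, -17, -11, -28]
q=4: [-28, -28, -9, -18, -20]
q=5: [-28, -35, -16, -10, -27]
Optimal cycle mean attained by: cycle 3->4->3, total (-1) + 2, length 2.
Answer: λ = 1/2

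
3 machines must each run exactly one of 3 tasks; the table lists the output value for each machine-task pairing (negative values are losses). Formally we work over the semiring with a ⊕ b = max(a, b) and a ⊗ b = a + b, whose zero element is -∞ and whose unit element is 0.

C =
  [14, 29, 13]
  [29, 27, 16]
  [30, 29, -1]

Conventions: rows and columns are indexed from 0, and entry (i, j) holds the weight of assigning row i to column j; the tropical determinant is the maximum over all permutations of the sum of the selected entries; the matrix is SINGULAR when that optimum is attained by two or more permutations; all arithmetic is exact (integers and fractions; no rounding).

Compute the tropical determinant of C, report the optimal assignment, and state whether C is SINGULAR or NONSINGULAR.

σ = (0, 1, 2): 14 + 27 + (-1) = 40
σ = (0, 2, 1): 14 + 16 + 29 = 59
σ = (1, 0, 2): 29 + 29 + (-1) = 57
σ = (1, 2, 0): 29 + 16 + 30 = 75
σ = (2, 0, 1): 13 + 29 + 29 = 71
σ = (2, 1, 0): 13 + 27 + 30 = 70
Optimal value attained by: σ = (1, 2, 0).
Answer: det⊕(C) = 75; verdict: NONSINGULAR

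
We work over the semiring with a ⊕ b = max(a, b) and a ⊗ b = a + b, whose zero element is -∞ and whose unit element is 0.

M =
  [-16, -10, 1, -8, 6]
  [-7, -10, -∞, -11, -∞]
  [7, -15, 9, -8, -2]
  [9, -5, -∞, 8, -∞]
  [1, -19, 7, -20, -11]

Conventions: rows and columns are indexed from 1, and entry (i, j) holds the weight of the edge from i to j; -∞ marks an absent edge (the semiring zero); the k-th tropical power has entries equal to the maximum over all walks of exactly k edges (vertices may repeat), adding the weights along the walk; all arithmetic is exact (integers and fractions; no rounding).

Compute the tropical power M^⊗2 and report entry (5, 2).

M^⊗2:
  [8, -13, 13, 0, -1]
  [-2, -16, -6, -3, -1]
  [16, -3, 18, 1, 13]
  [17, 3, 10, 16, 15]
  [14, -8, 16, -1, 7]
Key observation: the optimum is the walk 5->3->2, with weight 7 + (-15) = -8.
Optimal value attained by: walk 5->3->2.
Answer: (M^⊗2)[5][2] = -8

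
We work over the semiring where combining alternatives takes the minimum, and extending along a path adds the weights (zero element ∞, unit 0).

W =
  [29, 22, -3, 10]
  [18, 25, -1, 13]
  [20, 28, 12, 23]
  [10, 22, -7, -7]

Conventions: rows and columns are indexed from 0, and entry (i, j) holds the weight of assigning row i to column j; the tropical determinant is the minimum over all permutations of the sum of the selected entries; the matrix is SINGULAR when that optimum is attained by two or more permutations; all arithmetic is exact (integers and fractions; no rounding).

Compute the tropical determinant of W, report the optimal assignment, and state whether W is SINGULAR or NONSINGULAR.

σ = (0, 1, 2, 3): 29 + 25 + 12 + (-7) = 59
σ = (0, 1, 3, 2): 29 + 25 + 23 + (-7) = 70
σ = (0, 2, 1, 3): 29 + (-1) + 28 + (-7) = 49
σ = (0, 2, 3, 1): 29 + (-1) + 23 + 22 = 73
σ = (0, 3, 1, 2): 29 + 13 + 28 + (-7) = 63
σ = (0, 3, 2, 1): 29 + 13 + 12 + 22 = 76
σ = (1, 0, 2, 3): 22 + 18 + 12 + (-7) = 45
σ = (1, 0, 3, 2): 22 + 18 + 23 + (-7) = 56
σ = (1, 2, 0, 3): 22 + (-1) + 20 + (-7) = 34
σ = (1, 2, 3, 0): 22 + (-1) + 23 + 10 = 54
σ = (1, 3, 0, 2): 22 + 13 + 20 + (-7) = 48
σ = (1, 3, 2, 0): 22 + 13 + 12 + 10 = 57
σ = (2, 0, 1, 3): (-3) + 18 + 28 + (-7) = 36
σ = (2, 0, 3, 1): (-3) + 18 + 23 + 22 = 60
σ = (2, 1, 0, 3): (-3) + 25 + 20 + (-7) = 35
σ = (2, 1, 3, 0): (-3) + 25 + 23 + 10 = 55
σ = (2, 3, 0, 1): (-3) + 13 + 20 + 22 = 52
σ = (2, 3, 1, 0): (-3) + 13 + 28 + 10 = 48
σ = (3, 0, 1, 2): 10 + 18 + 28 + (-7) = 49
σ = (3, 0, 2, 1): 10 + 18 + 12 + 22 = 62
σ = (3, 1, 0, 2): 10 + 25 + 20 + (-7) = 48
σ = (3, 1, 2, 0): 10 + 25 + 12 + 10 = 57
σ = (3, 2, 0, 1): 10 + (-1) + 20 + 22 = 51
σ = (3, 2, 1, 0): 10 + (-1) + 28 + 10 = 47
Optimal value attained by: σ = (1, 2, 0, 3).
Answer: det⊕(W) = 34; verdict: NONSINGULAR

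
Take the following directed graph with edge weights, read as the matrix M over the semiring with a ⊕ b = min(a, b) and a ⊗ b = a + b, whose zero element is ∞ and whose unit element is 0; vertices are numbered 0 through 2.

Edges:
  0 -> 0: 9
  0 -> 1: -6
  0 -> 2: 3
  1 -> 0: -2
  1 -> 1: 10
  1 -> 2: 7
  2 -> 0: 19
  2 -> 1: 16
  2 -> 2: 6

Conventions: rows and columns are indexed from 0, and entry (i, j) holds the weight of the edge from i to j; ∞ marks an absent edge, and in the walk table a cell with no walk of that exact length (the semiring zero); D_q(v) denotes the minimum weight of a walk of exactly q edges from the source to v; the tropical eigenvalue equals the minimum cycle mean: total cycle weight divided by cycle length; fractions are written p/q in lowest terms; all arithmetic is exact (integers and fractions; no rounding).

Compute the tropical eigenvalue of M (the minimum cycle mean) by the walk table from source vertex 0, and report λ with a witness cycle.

q=0: [0, ∞, ∞]
q=1: [9, -6, 3]
q=2: [-8, 3, 1]
q=3: [1, -14, -5]
Optimal cycle mean attained by: cycle 0->1->0, total (-6) + (-2), length 2.
Answer: λ = -4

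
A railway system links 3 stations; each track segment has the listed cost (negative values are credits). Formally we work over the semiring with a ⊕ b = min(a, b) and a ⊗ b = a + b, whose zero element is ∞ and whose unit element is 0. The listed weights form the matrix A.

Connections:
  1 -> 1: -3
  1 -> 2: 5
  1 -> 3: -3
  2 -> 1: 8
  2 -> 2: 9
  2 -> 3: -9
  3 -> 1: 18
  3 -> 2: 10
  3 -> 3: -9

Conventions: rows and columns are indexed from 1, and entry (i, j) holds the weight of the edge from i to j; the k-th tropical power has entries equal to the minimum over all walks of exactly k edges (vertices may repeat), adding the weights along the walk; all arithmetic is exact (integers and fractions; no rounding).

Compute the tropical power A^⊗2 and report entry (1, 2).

A^⊗2:
  [-6, 2, -12]
  [5, 1, -18]
  [9, 1, -18]
Key observation: the optimum is the walk 1->1->2, with weight (-3) + 5 = 2.
Optimal value attained by: walk 1->1->2.
Answer: (A^⊗2)[1][2] = 2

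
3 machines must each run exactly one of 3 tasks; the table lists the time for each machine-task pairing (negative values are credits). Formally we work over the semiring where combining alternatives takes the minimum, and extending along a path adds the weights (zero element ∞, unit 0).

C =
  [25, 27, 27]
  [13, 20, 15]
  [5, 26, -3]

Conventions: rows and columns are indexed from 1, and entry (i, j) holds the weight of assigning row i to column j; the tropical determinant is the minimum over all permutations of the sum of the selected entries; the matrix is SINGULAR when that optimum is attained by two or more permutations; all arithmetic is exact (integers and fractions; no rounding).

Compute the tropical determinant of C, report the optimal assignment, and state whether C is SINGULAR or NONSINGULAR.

σ = (1, 2, 3): 25 + 20 + (-3) = 42
σ = (1, 3, 2): 25 + 15 + 26 = 66
σ = (2, 1, 3): 27 + 13 + (-3) = 37
σ = (2, 3, 1): 27 + 15 + 5 = 47
σ = (3, 1, 2): 27 + 13 + 26 = 66
σ = (3, 2, 1): 27 + 20 + 5 = 52
Optimal value attained by: σ = (2, 1, 3).
Answer: det⊕(C) = 37; verdict: NONSINGULAR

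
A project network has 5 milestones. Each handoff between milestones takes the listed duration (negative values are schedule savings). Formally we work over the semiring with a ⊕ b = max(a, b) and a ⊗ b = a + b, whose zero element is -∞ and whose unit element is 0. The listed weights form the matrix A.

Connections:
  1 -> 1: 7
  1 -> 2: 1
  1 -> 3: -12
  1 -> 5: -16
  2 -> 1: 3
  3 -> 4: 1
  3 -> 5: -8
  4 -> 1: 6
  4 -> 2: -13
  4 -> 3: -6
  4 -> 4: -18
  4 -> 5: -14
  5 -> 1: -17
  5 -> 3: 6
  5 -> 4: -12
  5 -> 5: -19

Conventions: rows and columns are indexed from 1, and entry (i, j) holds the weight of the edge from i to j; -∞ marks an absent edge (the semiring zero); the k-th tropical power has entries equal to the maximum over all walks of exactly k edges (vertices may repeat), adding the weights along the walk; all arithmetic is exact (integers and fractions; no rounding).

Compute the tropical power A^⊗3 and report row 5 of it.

A^⊗2:
  [14, 8, -5, -11, -9]
  [10, 4, -9, -∞, -13]
  [7, -12, -2, -17, -13]
  [13, 7, -6, -5, -10]
  [-6, -16, -13, 7, -2]
A^⊗3:
  [21, 15, 2, -4, -2]
  [17, 11, -2, -8, -6]
  [14, 8, -5, -1, -9]
  [20, 14, 1, -5, -3]
  [13, -5, 4, -11, -7]
Answer: row 5 of A^⊗3 = [13, -5, 4, -11, -7]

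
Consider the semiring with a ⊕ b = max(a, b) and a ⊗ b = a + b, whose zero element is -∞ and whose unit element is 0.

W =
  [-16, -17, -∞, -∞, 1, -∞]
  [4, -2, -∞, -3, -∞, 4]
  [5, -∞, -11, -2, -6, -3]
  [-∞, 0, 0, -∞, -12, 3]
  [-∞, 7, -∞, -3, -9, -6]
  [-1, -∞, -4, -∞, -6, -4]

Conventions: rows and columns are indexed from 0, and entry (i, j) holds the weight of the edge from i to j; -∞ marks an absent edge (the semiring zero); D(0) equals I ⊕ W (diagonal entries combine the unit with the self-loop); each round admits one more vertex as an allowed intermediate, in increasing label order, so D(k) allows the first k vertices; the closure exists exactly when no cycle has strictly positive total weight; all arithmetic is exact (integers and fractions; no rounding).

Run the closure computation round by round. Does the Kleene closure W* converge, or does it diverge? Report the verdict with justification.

D(0):
  [0, -17, -∞, -∞, 1, -∞]
  [4, 0, -∞, -3, -∞, 4]
  [5, -∞, 0, -2, -6, -3]
  [-∞, 0, 0, 0, -12, 3]
  [-∞, 7, -∞, -3, 0, -6]
  [-1, -∞, -4, -∞, -6, 0]
D(1):
  [0, -17, -∞, -∞, 1, -∞]
  [4, 0, -∞, -3, 5, 4]
  [5, -12, 0, -2, 6, -3]
  [-∞, 0, 0, 0, -12, 3]
  [-∞, 7, -∞, -3, 0, -6]
  [-1, -18, -4, -∞, 0, 0]
Detection: at round 2, diagonal entry (4, 4) turns strictly positive.
Key observation: the cycle 4->1->0->4 has total weight 7 + 4 + 1, which is strictly positive.
Answer: DIVERGES — positive cycle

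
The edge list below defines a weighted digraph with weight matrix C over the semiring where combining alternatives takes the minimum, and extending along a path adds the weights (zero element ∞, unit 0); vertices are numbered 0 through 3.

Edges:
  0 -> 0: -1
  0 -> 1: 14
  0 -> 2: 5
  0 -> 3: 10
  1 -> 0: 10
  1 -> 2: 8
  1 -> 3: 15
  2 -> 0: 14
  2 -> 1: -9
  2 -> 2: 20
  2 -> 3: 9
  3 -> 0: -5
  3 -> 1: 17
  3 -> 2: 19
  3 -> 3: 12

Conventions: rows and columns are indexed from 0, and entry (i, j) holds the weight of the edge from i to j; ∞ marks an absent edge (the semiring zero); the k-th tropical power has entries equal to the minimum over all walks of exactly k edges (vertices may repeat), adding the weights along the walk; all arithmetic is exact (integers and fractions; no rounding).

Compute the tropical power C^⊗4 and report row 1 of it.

C^⊗2:
  [-2, -4, 4, 9]
  [9, -1, 15, 17]
  [1, 11, -1, 6]
  [-6, 9, 0, 5]
C^⊗3:
  [-3, -5, 3, 8]
  [8, 6, 7, 14]
  [0, -10, 6, 8]
  [-7, -9, -1, 4]
C^⊗4:
  [-4, -6, 2, 7]
  [7, -2, 13, 16]
  [-1, -3, -2, 5]
  [-8, -10, -2, 3]
Answer: row 1 of C^⊗4 = [7, -2, 13, 16]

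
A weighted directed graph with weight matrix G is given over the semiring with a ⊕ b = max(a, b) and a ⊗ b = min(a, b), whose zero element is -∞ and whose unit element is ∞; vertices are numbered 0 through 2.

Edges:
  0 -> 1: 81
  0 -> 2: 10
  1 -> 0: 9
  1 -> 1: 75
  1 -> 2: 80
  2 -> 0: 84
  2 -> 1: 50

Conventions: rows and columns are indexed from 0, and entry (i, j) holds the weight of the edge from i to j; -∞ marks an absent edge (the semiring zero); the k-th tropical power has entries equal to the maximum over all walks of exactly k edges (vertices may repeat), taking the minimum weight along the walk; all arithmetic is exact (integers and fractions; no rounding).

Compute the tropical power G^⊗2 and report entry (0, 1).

G^⊗2:
  [10, 75, 80]
  [80, 75, 75]
  [9, 81, 50]
Key observation: the optimum is the walk 0->1->1, with weight 81 min 75 = 75.
Optimal value attained by: walk 0->1->1.
Answer: (G^⊗2)[0][1] = 75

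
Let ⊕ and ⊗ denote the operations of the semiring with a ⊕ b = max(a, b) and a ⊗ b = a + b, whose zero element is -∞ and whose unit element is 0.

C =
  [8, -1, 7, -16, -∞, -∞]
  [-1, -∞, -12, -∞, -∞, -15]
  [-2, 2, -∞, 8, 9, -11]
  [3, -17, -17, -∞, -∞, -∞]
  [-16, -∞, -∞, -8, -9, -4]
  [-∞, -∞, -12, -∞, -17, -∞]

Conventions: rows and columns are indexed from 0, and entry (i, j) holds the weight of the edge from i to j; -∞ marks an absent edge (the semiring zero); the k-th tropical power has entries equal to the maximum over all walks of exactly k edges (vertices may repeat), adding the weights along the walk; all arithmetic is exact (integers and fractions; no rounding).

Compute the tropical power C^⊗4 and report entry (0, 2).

C^⊗2:
  [16, 9, 15, 15, 16, -4]
  [7, -2, 6, -4, -3, -23]
  [11, -3, 5, 1, 0, 5]
  [11, 2, 10, -9, -8, -28]
  [-5, -17, -9, -17, -18, -13]
  [-14, -10, -∞, -4, -3, -21]
C^⊗3:
  [24, 17, 23, 23, 24, 12]
  [15, 8, 14, 14, 15, -5]
  [19, 10, 18, 13, 14, -4]
  [19, 12, 18, 18, 19, -1]
  [3, -6, 2, -1, 0, -20]
  [-1, -15, -7, -11, -12, -7]
C^⊗4:
  [32, 25, 31, 31, 32, 20]
  [23, 16, 22, 22, 23, 11]
  [27, 20, 26, 26, 27, 10]
  [27, 20, 26, 26, 27, 15]
  [11, 4, 10, 10, 11, -4]
  [7, -2, 6, 1, 2, -16]
Key observation: the optimum is the walk 0->0->0->0->2, with weight 8 + 8 + 8 + 7 = 31.
Optimal value attained by: walk 0->0->0->0->2.
Answer: (C^⊗4)[0][2] = 31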